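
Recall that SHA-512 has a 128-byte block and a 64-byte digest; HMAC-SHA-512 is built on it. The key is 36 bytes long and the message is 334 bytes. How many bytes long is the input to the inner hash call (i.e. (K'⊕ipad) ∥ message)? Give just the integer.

462

Key is 36 ≤ 128 bytes, zero-padded: |K'| = 128.
Inner input = (K'⊕ipad) ∥ m → 128 + 334 = 462 bytes.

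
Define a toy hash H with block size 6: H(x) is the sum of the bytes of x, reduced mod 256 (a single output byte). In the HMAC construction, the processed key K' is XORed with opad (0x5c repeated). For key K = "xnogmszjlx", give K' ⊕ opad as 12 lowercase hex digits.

385c5c5c5c5c

Key "xnogmszjlx" = 78 6e 6f 67 6d 73 7a 6a 6c 78 is 10 bytes > B = 6, so hash it first: H(key) = 64, then zero-pad to 6 bytes: K' = 64 00 00 00 00 00.
XOR each byte with 0x5c: 64⊕5c=38, 00⊕5c=5c, 00⊕5c=5c, 00⊕5c=5c, 00⊕5c=5c, 00⊕5c=5c.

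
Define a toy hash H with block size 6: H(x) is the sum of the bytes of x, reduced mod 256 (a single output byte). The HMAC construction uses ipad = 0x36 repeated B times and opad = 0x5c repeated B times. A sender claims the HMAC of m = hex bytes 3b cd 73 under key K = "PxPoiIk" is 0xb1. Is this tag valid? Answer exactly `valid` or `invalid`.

invalid

Key "PxPoiIk" = 50 78 50 6f 69 49 6b is 7 bytes > B = 6, so hash it first: H(key) = a4, then zero-pad to 6 bytes: K' = a4 00 00 00 00 00.
K' ⊕ ipad = 92 36 36 36 36 36; K' ⊕ opad = f8 5c 5c 5c 5c 5c.
Inner hash: sum = 146+54+54+54+54+54+59+205+115 = 795; mod 256 = 27 → 1b.
Outer hash (recomputed tag): sum = 248+92+92+92+92+92+27 = 735; mod 256 = 223 → df.
Recomputed tag = df; claimed = b1 → mismatch.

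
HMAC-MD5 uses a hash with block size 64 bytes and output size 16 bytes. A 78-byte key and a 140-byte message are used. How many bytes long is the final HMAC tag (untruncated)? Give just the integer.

16

The tag is one MD5 digest: 16 bytes.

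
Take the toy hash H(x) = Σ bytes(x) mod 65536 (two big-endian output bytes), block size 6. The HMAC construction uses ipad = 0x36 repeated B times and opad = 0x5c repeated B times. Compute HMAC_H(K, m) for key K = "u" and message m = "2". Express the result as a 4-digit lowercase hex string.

0279

Key "u" = 75 is 1 byte ≤ B = 6; zero-pad to 6 bytes: K' = 75 00 00 00 00 00.
K' ⊕ ipad = 43 36 36 36 36 36.  K' ⊕ opad = 29 5c 5c 5c 5c 5c.
Inner input = (K'⊕ipad) ∥ m = 43 36 36 36 36 36 ∥ 32.
Inner hash: sum = 67+54+54+54+54+54+50 = 387 → 01 83.
Outer input = (K'⊕opad) ∥ inner = 29 5c 5c 5c 5c 5c ∥ 01 83.
Outer hash (tag): sum = 41+92+92+92+92+92+1+131 = 633 → 02 79.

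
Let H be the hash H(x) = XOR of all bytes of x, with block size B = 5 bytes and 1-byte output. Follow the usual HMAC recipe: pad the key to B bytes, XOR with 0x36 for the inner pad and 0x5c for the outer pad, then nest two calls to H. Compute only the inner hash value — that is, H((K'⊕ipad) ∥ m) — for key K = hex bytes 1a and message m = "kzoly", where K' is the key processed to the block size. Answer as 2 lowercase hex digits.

47

Key hex bytes 1a is 1 byte ≤ B = 5; zero-pad to 5 bytes: K' = 1a 00 00 00 00.
K' ⊕ ipad = 2c 36 36 36 36.
Inner input = 2c 36 36 36 36 ∥ 6b 7a 6f 6c 79.
Inner hash: XOR 2c⊕36⊕36⊕36⊕36⊕6b⊕7a⊕6f⊕6c⊕79 = 47.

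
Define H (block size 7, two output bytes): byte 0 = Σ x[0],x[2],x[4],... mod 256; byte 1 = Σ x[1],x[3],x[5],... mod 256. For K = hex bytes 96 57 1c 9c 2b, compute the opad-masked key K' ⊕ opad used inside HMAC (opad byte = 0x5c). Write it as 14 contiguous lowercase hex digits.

Key hex bytes 96 57 1c 9c 2b is 5 bytes ≤ B = 7; zero-pad to 7 bytes: K' = 96 57 1c 9c 2b 00 00.
XOR each byte with 0x5c: 96⊕5c=ca, 57⊕5c=0b, 1c⊕5c=40, 9c⊕5c=c0, 2b⊕5c=77, 00⊕5c=5c, 00⊕5c=5c.

ca0b40c0775c5c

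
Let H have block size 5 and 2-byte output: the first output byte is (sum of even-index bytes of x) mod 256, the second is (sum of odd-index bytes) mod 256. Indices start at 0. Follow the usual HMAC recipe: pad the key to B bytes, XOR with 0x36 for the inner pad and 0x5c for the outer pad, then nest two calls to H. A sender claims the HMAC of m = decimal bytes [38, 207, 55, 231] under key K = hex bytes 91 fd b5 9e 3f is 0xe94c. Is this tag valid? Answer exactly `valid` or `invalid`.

Key hex bytes 91 fd b5 9e 3f is exactly B = 5 bytes: K' = 91 fd b5 9e 3f.
K' ⊕ ipad = a7 cb 83 a8 09; K' ⊕ opad = cd a1 e9 c2 63.
Inner hash: even-index sum = 745 mod 256 = 233; odd-index sum = 464 mod 256 = 208 → e9 d0.
Outer hash (recomputed tag): even-index sum = 745 mod 256 = 233; odd-index sum = 588 mod 256 = 76 → e9 4c.
Recomputed tag = e94c; claimed = e94c → match.

valid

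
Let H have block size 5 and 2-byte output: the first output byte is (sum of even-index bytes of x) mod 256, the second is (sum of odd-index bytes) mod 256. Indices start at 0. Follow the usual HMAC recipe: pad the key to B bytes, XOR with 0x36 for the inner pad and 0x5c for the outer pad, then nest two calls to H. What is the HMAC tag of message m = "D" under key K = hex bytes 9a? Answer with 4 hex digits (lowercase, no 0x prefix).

2ed0

Key hex bytes 9a is 1 byte ≤ B = 5; zero-pad to 5 bytes: K' = 9a 00 00 00 00.
K' ⊕ ipad = ac 36 36 36 36.  K' ⊕ opad = c6 5c 5c 5c 5c.
Inner input = (K'⊕ipad) ∥ m = ac 36 36 36 36 ∥ 44.
Inner hash: even-index sum = 280 mod 256 = 24; odd-index sum = 176 mod 256 = 176 → 18 b0.
Outer input = (K'⊕opad) ∥ inner = c6 5c 5c 5c 5c ∥ 18 b0.
Outer hash (tag): even-index sum = 558 mod 256 = 46; odd-index sum = 208 mod 256 = 208 → 2e d0.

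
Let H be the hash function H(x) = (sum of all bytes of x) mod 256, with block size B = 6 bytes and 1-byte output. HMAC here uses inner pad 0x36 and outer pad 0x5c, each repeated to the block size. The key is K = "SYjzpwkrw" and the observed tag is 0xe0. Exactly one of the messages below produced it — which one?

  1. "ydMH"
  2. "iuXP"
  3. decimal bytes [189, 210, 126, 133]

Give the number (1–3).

Key "SYjzpwkrw" = 53 59 6a 7a 70 77 6b 72 77 is 9 bytes > B = 6, so hash it first: H(key) = cb, then zero-pad to 6 bytes: K' = cb 00 00 00 00 00.
K' ⊕ ipad = fd 36 36 36 36 36; K' ⊕ opad = 97 5c 5c 5c 5c 5c.
m1: inner = H(fd 36 36 36 36 36 79 64 4d 48) = 7d; tag = H(97 5c 5c 5c 5c 5c 7d) = e0 ← matches
m2: inner = H(fd 36 36 36 36 36 69 75 58 50) = 91; tag = H(97 5c 5c 5c 5c 5c 91) = f4
m3: inner = H(fd 36 36 36 36 36 bd d2 7e 85) = 9d; tag = H(97 5c 5c 5c 5c 5c 9d) = 00

1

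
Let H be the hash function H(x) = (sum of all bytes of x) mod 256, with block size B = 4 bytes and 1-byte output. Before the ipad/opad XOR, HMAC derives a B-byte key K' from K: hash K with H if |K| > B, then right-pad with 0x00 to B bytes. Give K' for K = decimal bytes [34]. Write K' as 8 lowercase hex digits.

22000000

Key decimal bytes [34] = 22 is 1 byte ≤ B = 4; zero-pad to 4 bytes: K' = 22 00 00 00.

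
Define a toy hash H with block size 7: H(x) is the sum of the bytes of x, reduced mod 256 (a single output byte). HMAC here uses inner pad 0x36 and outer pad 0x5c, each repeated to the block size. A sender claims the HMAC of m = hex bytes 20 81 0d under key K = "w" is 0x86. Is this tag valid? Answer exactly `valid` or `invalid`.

Key "w" = 77 is 1 byte ≤ B = 7; zero-pad to 7 bytes: K' = 77 00 00 00 00 00 00.
K' ⊕ ipad = 41 36 36 36 36 36 36; K' ⊕ opad = 2b 5c 5c 5c 5c 5c 5c.
Inner hash: sum = 65+54+54+54+54+54+54+32+129+13 = 563; mod 256 = 51 → 33.
Outer hash (recomputed tag): sum = 43+92+92+92+92+92+92+51 = 646; mod 256 = 134 → 86.
Recomputed tag = 86; claimed = 86 → match.

valid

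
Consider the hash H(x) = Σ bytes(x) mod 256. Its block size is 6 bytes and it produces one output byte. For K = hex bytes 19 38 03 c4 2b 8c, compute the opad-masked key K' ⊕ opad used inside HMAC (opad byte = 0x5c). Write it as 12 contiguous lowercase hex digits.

Key hex bytes 19 38 03 c4 2b 8c is exactly B = 6 bytes: K' = 19 38 03 c4 2b 8c.
XOR each byte with 0x5c: 19⊕5c=45, 38⊕5c=64, 03⊕5c=5f, c4⊕5c=98, 2b⊕5c=77, 8c⊕5c=d0.

45645f9877d0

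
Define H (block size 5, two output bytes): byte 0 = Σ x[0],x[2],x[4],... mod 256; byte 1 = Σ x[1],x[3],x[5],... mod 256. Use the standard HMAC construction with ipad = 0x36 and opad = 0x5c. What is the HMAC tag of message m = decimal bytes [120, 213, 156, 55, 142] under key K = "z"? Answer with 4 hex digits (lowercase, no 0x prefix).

ec7c

Key "z" = 7a is 1 byte ≤ B = 5; zero-pad to 5 bytes: K' = 7a 00 00 00 00.
K' ⊕ ipad = 4c 36 36 36 36.  K' ⊕ opad = 26 5c 5c 5c 5c.
Inner input = (K'⊕ipad) ∥ m = 4c 36 36 36 36 ∥ 78 d5 9c 37 8e.
Inner hash: even-index sum = 452 mod 256 = 196; odd-index sum = 526 mod 256 = 14 → c4 0e.
Outer input = (K'⊕opad) ∥ inner = 26 5c 5c 5c 5c ∥ c4 0e.
Outer hash (tag): even-index sum = 236 mod 256 = 236; odd-index sum = 380 mod 256 = 124 → ec 7c.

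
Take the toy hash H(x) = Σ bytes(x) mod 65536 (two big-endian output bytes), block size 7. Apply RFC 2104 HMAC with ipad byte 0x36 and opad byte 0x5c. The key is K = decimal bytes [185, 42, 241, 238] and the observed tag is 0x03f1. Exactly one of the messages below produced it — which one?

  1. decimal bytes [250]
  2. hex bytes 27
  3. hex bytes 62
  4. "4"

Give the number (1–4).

4

Key decimal bytes [185, 42, 241, 238] = b9 2a f1 ee is 4 bytes ≤ B = 7; zero-pad to 7 bytes: K' = b9 2a f1 ee 00 00 00.
K' ⊕ ipad = 8f 1c c7 d8 36 36 36; K' ⊕ opad = e5 76 ad b2 5c 5c 5c.
m1: inner = H(8f 1c c7 d8 36 36 36 fa) = 03 e6; tag = H(e5 76 ad b2 5c 5c 5c 03 e6) = 04b7
m2: inner = H(8f 1c c7 d8 36 36 36 27) = 03 13; tag = H(e5 76 ad b2 5c 5c 5c 03 13) = 03e4
m3: inner = H(8f 1c c7 d8 36 36 36 62) = 03 4e; tag = H(e5 76 ad b2 5c 5c 5c 03 4e) = 041f
m4: inner = H(8f 1c c7 d8 36 36 36 34) = 03 20; tag = H(e5 76 ad b2 5c 5c 5c 03 20) = 03f1 ← matches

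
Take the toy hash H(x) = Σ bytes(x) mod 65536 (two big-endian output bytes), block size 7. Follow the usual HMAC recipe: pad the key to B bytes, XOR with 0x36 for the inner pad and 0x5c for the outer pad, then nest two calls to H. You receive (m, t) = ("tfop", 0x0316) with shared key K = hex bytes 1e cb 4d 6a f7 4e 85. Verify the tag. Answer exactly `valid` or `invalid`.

invalid

Key hex bytes 1e cb 4d 6a f7 4e 85 is exactly B = 7 bytes: K' = 1e cb 4d 6a f7 4e 85.
K' ⊕ ipad = 28 fd 7b 5c c1 78 b3; K' ⊕ opad = 42 97 11 36 ab 12 d9.
Inner hash: sum = 40+253+123+92+193+120+179+116+102+111+112 = 1441 → 05 a1.
Outer hash (recomputed tag): sum = 66+151+17+54+171+18+217+5+161 = 860 → 03 5c.
Recomputed tag = 035c; claimed = 0316 → mismatch.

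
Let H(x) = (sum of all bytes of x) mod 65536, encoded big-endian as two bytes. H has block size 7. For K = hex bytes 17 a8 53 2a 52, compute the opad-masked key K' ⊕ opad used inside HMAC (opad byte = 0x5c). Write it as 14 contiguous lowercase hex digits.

Key hex bytes 17 a8 53 2a 52 is 5 bytes ≤ B = 7; zero-pad to 7 bytes: K' = 17 a8 53 2a 52 00 00.
XOR each byte with 0x5c: 17⊕5c=4b, a8⊕5c=f4, 53⊕5c=0f, 2a⊕5c=76, 52⊕5c=0e, 00⊕5c=5c, 00⊕5c=5c.

4bf40f760e5c5c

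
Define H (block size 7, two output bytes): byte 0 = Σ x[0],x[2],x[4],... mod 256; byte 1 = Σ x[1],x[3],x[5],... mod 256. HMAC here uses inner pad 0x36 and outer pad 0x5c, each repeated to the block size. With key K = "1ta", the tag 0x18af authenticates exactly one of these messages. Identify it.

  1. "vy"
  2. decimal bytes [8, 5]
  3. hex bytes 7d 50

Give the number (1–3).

2

Key "1ta" = 31 74 61 is 3 bytes ≤ B = 7; zero-pad to 7 bytes: K' = 31 74 61 00 00 00 00.
K' ⊕ ipad = 07 42 57 36 36 36 36; K' ⊕ opad = 6d 28 3d 5c 5c 5c 5c.
m1: inner = H(07 42 57 36 36 36 36 76 79) = 43 24; tag = H(6d 28 3d 5c 5c 5c 5c 43 24) = 8623
m2: inner = H(07 42 57 36 36 36 36 08 05) = cf b6; tag = H(6d 28 3d 5c 5c 5c 5c cf b6) = 18af ← matches
m3: inner = H(07 42 57 36 36 36 36 7d 50) = 1a 2b; tag = H(6d 28 3d 5c 5c 5c 5c 1a 2b) = 8dfa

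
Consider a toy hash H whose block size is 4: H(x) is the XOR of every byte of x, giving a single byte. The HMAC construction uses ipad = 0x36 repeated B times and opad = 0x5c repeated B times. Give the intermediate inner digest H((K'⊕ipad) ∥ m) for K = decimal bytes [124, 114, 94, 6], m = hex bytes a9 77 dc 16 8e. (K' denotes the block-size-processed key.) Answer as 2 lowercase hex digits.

cc

Key decimal bytes [124, 114, 94, 6] = 7c 72 5e 06 is exactly B = 4 bytes: K' = 7c 72 5e 06.
K' ⊕ ipad = 4a 44 68 30.
Inner input = 4a 44 68 30 ∥ a9 77 dc 16 8e.
Inner hash: XOR 4a⊕44⊕68⊕30⊕a9⊕77⊕dc⊕16⊕8e = cc.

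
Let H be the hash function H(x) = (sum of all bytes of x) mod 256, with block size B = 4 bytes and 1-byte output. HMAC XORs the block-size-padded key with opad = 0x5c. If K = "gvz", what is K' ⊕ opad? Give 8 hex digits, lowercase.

Key "gvz" = 67 76 7a is 3 bytes ≤ B = 4; zero-pad to 4 bytes: K' = 67 76 7a 00.
XOR each byte with 0x5c: 67⊕5c=3b, 76⊕5c=2a, 7a⊕5c=26, 00⊕5c=5c.

3b2a265c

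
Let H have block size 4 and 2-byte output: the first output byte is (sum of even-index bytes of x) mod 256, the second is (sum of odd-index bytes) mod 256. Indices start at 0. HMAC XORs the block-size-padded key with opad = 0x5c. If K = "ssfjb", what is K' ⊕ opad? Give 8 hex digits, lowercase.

67815c5c

Key "ssfjb" = 73 73 66 6a 62 is 5 bytes > B = 4, so hash it first: H(key) = 3b dd, then zero-pad to 4 bytes: K' = 3b dd 00 00.
XOR each byte with 0x5c: 3b⊕5c=67, dd⊕5c=81, 00⊕5c=5c, 00⊕5c=5c.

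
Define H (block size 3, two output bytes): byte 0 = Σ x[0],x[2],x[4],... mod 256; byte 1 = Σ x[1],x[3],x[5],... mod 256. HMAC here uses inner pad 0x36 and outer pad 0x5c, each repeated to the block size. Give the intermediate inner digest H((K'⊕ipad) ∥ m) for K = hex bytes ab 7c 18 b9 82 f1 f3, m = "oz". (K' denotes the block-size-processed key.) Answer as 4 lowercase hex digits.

be7f

Key hex bytes ab 7c 18 b9 82 f1 f3 is 7 bytes > B = 3, so hash it first: H(key) = 38 26, then zero-pad to 3 bytes: K' = 38 26 00.
K' ⊕ ipad = 0e 10 36.
Inner input = 0e 10 36 ∥ 6f 7a.
Inner hash: even-index sum = 190 mod 256 = 190; odd-index sum = 127 mod 256 = 127 → be 7f.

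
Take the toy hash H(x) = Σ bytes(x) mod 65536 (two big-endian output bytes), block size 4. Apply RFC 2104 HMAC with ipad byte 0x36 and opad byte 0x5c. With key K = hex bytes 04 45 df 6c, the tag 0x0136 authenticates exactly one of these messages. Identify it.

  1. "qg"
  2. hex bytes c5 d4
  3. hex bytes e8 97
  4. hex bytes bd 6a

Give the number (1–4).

Key hex bytes 04 45 df 6c is exactly B = 4 bytes: K' = 04 45 df 6c.
K' ⊕ ipad = 32 73 e9 5a; K' ⊕ opad = 58 19 83 30.
m1: inner = H(32 73 e9 5a 71 67) = 02 c0; tag = H(58 19 83 30 02 c0) = 01e6
m2: inner = H(32 73 e9 5a c5 d4) = 03 81; tag = H(58 19 83 30 03 81) = 01a8
m3: inner = H(32 73 e9 5a e8 97) = 03 67; tag = H(58 19 83 30 03 67) = 018e
m4: inner = H(32 73 e9 5a bd 6a) = 03 0f; tag = H(58 19 83 30 03 0f) = 0136 ← matches

4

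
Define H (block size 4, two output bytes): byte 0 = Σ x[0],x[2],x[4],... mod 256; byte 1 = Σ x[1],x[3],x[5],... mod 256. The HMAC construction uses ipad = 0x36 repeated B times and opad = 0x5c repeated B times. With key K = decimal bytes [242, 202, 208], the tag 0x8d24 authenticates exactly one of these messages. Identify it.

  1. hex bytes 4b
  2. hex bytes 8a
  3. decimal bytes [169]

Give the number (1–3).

3

Key decimal bytes [242, 202, 208] = f2 ca d0 is 3 bytes ≤ B = 4; zero-pad to 4 bytes: K' = f2 ca d0 00.
K' ⊕ ipad = c4 fc e6 36; K' ⊕ opad = ae 96 8c 5c.
m1: inner = H(c4 fc e6 36 4b) = f5 32; tag = H(ae 96 8c 5c f5 32) = 2f24
m2: inner = H(c4 fc e6 36 8a) = 34 32; tag = H(ae 96 8c 5c 34 32) = 6e24
m3: inner = H(c4 fc e6 36 a9) = 53 32; tag = H(ae 96 8c 5c 53 32) = 8d24 ← matches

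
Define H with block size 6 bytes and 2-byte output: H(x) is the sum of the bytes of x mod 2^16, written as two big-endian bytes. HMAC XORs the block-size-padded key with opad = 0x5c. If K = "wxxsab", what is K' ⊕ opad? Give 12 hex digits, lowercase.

2b24242f3d3e

Key "wxxsab" = 77 78 78 73 61 62 is exactly B = 6 bytes: K' = 77 78 78 73 61 62.
XOR each byte with 0x5c: 77⊕5c=2b, 78⊕5c=24, 78⊕5c=24, 73⊕5c=2f, 61⊕5c=3d, 62⊕5c=3e.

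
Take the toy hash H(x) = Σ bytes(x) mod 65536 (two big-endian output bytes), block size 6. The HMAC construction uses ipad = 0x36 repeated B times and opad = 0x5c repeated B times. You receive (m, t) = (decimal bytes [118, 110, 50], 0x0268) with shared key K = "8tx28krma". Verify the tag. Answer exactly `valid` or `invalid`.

Key "8tx28krma" = 38 74 78 32 38 6b 72 6d 61 is 9 bytes > B = 6, so hash it first: H(key) = 03 39, then zero-pad to 6 bytes: K' = 03 39 00 00 00 00.
K' ⊕ ipad = 35 0f 36 36 36 36; K' ⊕ opad = 5f 65 5c 5c 5c 5c.
Inner hash: sum = 53+15+54+54+54+54+118+110+50 = 562 → 02 32.
Outer hash (recomputed tag): sum = 95+101+92+92+92+92+2+50 = 616 → 02 68.
Recomputed tag = 0268; claimed = 0268 → match.

valid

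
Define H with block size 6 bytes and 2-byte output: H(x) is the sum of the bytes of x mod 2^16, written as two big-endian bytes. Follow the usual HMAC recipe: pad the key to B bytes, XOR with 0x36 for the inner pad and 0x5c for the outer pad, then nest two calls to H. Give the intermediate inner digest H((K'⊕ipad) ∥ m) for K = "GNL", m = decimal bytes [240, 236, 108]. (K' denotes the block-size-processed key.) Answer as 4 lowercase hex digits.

044d

Key "GNL" = 47 4e 4c is 3 bytes ≤ B = 6; zero-pad to 6 bytes: K' = 47 4e 4c 00 00 00.
K' ⊕ ipad = 71 78 7a 36 36 36.
Inner input = 71 78 7a 36 36 36 ∥ f0 ec 6c.
Inner hash: sum = 113+120+122+54+54+54+240+236+108 = 1101 → 04 4d.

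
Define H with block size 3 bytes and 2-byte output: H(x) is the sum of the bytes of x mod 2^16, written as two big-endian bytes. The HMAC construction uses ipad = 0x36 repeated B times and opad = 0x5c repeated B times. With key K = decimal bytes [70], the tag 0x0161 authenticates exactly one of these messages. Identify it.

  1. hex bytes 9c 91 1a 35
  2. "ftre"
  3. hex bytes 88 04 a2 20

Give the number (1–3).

2

Key decimal bytes [70] = 46 is 1 byte ≤ B = 3; zero-pad to 3 bytes: K' = 46 00 00.
K' ⊕ ipad = 70 36 36; K' ⊕ opad = 1a 5c 5c.
m1: inner = H(70 36 36 9c 91 1a 35) = 02 58; tag = H(1a 5c 5c 02 58) = 012c
m2: inner = H(70 36 36 66 74 72 65) = 02 8d; tag = H(1a 5c 5c 02 8d) = 0161 ← matches
m3: inner = H(70 36 36 88 04 a2 20) = 02 2a; tag = H(1a 5c 5c 02 2a) = 00fe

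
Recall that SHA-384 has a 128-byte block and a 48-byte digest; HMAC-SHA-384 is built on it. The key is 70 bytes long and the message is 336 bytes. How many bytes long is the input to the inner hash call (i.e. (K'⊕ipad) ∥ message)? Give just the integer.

Key is 70 ≤ 128 bytes, zero-padded: |K'| = 128.
Inner input = (K'⊕ipad) ∥ m → 128 + 336 = 464 bytes.

464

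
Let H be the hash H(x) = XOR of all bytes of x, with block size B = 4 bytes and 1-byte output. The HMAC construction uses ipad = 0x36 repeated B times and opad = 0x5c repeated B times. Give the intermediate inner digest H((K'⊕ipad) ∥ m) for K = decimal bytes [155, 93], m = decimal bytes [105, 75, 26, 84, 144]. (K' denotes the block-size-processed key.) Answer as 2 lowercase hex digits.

Key decimal bytes [155, 93] = 9b 5d is 2 bytes ≤ B = 4; zero-pad to 4 bytes: K' = 9b 5d 00 00.
K' ⊕ ipad = ad 6b 36 36.
Inner input = ad 6b 36 36 ∥ 69 4b 1a 54 90.
Inner hash: XOR ad⊕6b⊕36⊕36⊕69⊕4b⊕1a⊕54⊕90 = 3a.

3a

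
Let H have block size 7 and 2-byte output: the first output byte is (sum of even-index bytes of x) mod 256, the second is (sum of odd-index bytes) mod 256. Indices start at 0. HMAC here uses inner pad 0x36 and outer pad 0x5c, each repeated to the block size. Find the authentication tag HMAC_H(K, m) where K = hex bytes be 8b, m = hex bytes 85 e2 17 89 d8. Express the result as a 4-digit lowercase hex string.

9324

Key hex bytes be 8b is 2 bytes ≤ B = 7; zero-pad to 7 bytes: K' = be 8b 00 00 00 00 00.
K' ⊕ ipad = 88 bd 36 36 36 36 36.  K' ⊕ opad = e2 d7 5c 5c 5c 5c 5c.
Inner input = (K'⊕ipad) ∥ m = 88 bd 36 36 36 36 36 ∥ 85 e2 17 89 d8.
Inner hash: even-index sum = 661 mod 256 = 149; odd-index sum = 669 mod 256 = 157 → 95 9d.
Outer input = (K'⊕opad) ∥ inner = e2 d7 5c 5c 5c 5c 5c ∥ 95 9d.
Outer hash (tag): even-index sum = 659 mod 256 = 147; odd-index sum = 548 mod 256 = 36 → 93 24.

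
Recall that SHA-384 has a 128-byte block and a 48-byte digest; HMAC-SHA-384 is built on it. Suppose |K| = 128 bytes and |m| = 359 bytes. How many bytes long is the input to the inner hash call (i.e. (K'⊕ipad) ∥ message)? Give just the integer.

Key is 128 ≤ 128 bytes, zero-padded: |K'| = 128.
Inner input = (K'⊕ipad) ∥ m → 128 + 359 = 487 bytes.

487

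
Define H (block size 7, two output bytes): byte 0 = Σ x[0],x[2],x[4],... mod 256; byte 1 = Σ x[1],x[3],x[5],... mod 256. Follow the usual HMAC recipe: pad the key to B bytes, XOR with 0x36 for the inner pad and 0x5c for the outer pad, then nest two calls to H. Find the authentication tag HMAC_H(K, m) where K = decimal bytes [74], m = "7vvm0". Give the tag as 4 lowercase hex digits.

Key decimal bytes [74] = 4a is 1 byte ≤ B = 7; zero-pad to 7 bytes: K' = 4a 00 00 00 00 00 00.
K' ⊕ ipad = 7c 36 36 36 36 36 36.  K' ⊕ opad = 16 5c 5c 5c 5c 5c 5c.
Inner input = (K'⊕ipad) ∥ m = 7c 36 36 36 36 36 36 ∥ 37 76 76 6d 30.
Inner hash: even-index sum = 513 mod 256 = 1; odd-index sum = 383 mod 256 = 127 → 01 7f.
Outer input = (K'⊕opad) ∥ inner = 16 5c 5c 5c 5c 5c 5c ∥ 01 7f.
Outer hash (tag): even-index sum = 425 mod 256 = 169; odd-index sum = 277 mod 256 = 21 → a9 15.

a915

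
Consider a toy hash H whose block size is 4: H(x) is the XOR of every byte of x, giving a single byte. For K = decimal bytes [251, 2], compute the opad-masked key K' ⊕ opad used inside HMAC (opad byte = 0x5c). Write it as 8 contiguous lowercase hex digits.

a75e5c5c

Key decimal bytes [251, 2] = fb 02 is 2 bytes ≤ B = 4; zero-pad to 4 bytes: K' = fb 02 00 00.
XOR each byte with 0x5c: fb⊕5c=a7, 02⊕5c=5e, 00⊕5c=5c, 00⊕5c=5c.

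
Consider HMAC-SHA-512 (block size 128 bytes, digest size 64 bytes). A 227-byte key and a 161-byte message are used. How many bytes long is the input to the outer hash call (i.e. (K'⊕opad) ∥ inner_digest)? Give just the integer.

192

Key is 227 > 128 bytes, so it is hashed to 64 bytes then zero-padded to 128: |K'| = 128.
Outer input = (K'⊕opad) ∥ H(inner) → 128 + 64 = 192 bytes.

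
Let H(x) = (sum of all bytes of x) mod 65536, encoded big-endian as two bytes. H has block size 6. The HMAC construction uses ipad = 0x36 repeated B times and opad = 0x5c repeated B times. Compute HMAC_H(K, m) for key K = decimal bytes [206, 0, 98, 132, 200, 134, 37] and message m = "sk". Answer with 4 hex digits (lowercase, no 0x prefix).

0347

Key decimal bytes [206, 0, 98, 132, 200, 134, 37] = ce 00 62 84 c8 86 25 is 7 bytes > B = 6, so hash it first: H(key) = 03 27, then zero-pad to 6 bytes: K' = 03 27 00 00 00 00.
K' ⊕ ipad = 35 11 36 36 36 36.  K' ⊕ opad = 5f 7b 5c 5c 5c 5c.
Inner input = (K'⊕ipad) ∥ m = 35 11 36 36 36 36 ∥ 73 6b.
Inner hash: sum = 53+17+54+54+54+54+115+107 = 508 → 01 fc.
Outer input = (K'⊕opad) ∥ inner = 5f 7b 5c 5c 5c 5c ∥ 01 fc.
Outer hash (tag): sum = 95+123+92+92+92+92+1+252 = 839 → 03 47.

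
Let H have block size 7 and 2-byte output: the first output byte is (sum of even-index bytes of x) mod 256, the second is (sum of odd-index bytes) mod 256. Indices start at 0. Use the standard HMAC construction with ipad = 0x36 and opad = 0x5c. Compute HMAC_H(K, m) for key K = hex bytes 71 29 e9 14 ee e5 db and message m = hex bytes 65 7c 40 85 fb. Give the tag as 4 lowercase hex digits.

Key hex bytes 71 29 e9 14 ee e5 db is exactly B = 7 bytes: K' = 71 29 e9 14 ee e5 db.
K' ⊕ ipad = 47 1f df 22 d8 d3 ed.  K' ⊕ opad = 2d 75 b5 48 b2 b9 87.
Inner input = (K'⊕ipad) ∥ m = 47 1f df 22 d8 d3 ed ∥ 65 7c 40 85 fb.
Inner hash: even-index sum = 1004 mod 256 = 236; odd-index sum = 692 mod 256 = 180 → ec b4.
Outer input = (K'⊕opad) ∥ inner = 2d 75 b5 48 b2 b9 87 ∥ ec b4.
Outer hash (tag): even-index sum = 719 mod 256 = 207; odd-index sum = 610 mod 256 = 98 → cf 62.

cf62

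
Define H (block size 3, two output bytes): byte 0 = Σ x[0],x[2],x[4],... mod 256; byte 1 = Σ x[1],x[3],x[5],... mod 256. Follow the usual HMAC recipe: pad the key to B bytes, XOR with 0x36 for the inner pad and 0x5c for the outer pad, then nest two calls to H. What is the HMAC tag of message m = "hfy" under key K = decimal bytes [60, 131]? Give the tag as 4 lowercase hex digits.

Key decimal bytes [60, 131] = 3c 83 is 2 bytes ≤ B = 3; zero-pad to 3 bytes: K' = 3c 83 00.
K' ⊕ ipad = 0a b5 36.  K' ⊕ opad = 60 df 5c.
Inner input = (K'⊕ipad) ∥ m = 0a b5 36 ∥ 68 66 79.
Inner hash: even-index sum = 166 mod 256 = 166; odd-index sum = 406 mod 256 = 150 → a6 96.
Outer input = (K'⊕opad) ∥ inner = 60 df 5c ∥ a6 96.
Outer hash (tag): even-index sum = 338 mod 256 = 82; odd-index sum = 389 mod 256 = 133 → 52 85.

5285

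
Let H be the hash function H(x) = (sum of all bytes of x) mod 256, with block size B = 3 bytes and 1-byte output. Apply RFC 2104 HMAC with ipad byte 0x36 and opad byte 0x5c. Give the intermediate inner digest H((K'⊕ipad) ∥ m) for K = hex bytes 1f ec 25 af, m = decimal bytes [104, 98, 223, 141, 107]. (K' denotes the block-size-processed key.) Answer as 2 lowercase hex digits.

f6

Key hex bytes 1f ec 25 af is 4 bytes > B = 3, so hash it first: H(key) = df, then zero-pad to 3 bytes: K' = df 00 00.
K' ⊕ ipad = e9 36 36.
Inner input = e9 36 36 ∥ 68 62 df 8d 6b.
Inner hash: sum = 233+54+54+104+98+223+141+107 = 1014; mod 256 = 246 → f6.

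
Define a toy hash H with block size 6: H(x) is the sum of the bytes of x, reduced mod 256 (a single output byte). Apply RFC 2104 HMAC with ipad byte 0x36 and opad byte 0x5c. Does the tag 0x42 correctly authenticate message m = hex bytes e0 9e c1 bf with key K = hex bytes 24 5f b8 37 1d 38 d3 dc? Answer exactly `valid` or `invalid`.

valid

Key hex bytes 24 5f b8 37 1d 38 d3 dc is 8 bytes > B = 6, so hash it first: H(key) = 76, then zero-pad to 6 bytes: K' = 76 00 00 00 00 00.
K' ⊕ ipad = 40 36 36 36 36 36; K' ⊕ opad = 2a 5c 5c 5c 5c 5c.
Inner hash: sum = 64+54+54+54+54+54+224+158+193+191 = 1100; mod 256 = 76 → 4c.
Outer hash (recomputed tag): sum = 42+92+92+92+92+92+76 = 578; mod 256 = 66 → 42.
Recomputed tag = 42; claimed = 42 → match.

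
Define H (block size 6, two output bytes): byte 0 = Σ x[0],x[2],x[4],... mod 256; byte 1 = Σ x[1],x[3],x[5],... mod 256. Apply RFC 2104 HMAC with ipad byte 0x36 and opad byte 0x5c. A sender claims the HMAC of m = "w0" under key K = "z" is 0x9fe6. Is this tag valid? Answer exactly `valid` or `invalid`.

Key "z" = 7a is 1 byte ≤ B = 6; zero-pad to 6 bytes: K' = 7a 00 00 00 00 00.
K' ⊕ ipad = 4c 36 36 36 36 36; K' ⊕ opad = 26 5c 5c 5c 5c 5c.
Inner hash: even-index sum = 303 mod 256 = 47; odd-index sum = 210 mod 256 = 210 → 2f d2.
Outer hash (recomputed tag): even-index sum = 269 mod 256 = 13; odd-index sum = 486 mod 256 = 230 → 0d e6.
Recomputed tag = 0de6; claimed = 9fe6 → mismatch.

invalid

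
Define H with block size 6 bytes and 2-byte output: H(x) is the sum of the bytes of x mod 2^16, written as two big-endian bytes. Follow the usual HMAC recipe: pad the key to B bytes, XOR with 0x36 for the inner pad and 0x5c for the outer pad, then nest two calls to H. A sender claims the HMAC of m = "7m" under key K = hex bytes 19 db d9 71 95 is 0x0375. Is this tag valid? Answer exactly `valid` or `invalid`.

valid

Key hex bytes 19 db d9 71 95 is 5 bytes ≤ B = 6; zero-pad to 6 bytes: K' = 19 db d9 71 95 00.
K' ⊕ ipad = 2f ed ef 47 a3 36; K' ⊕ opad = 45 87 85 2d c9 5c.
Inner hash: sum = 47+237+239+71+163+54+55+109 = 975 → 03 cf.
Outer hash (recomputed tag): sum = 69+135+133+45+201+92+3+207 = 885 → 03 75.
Recomputed tag = 0375; claimed = 0375 → match.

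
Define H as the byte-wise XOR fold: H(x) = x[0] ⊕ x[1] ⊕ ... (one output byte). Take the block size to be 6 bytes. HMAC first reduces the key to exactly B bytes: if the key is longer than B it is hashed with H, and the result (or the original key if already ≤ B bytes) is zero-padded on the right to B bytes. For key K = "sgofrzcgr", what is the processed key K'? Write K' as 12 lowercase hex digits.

|K| = 9 > B = 6, so first hash the key.
H(K): XOR 73⊕67⊕6f⊕66⊕72⊕7a⊕63⊕67⊕72 = 63.
Zero-pad H(K) = 63 to 6 bytes: K' = 63 00 00 00 00 00.

630000000000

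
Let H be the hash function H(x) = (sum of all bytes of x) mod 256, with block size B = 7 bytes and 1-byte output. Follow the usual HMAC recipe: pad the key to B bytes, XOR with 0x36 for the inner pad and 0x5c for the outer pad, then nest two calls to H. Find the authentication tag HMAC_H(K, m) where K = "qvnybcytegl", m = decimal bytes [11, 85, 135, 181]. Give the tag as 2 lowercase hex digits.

7a

Key "qvnybcytegl" = 71 76 6e 79 62 63 79 74 65 67 6c is 11 bytes > B = 7, so hash it first: H(key) = b8, then zero-pad to 7 bytes: K' = b8 00 00 00 00 00 00.
K' ⊕ ipad = 8e 36 36 36 36 36 36.  K' ⊕ opad = e4 5c 5c 5c 5c 5c 5c.
Inner input = (K'⊕ipad) ∥ m = 8e 36 36 36 36 36 36 ∥ 0b 55 87 b5.
Inner hash: sum = 142+54+54+54+54+54+54+11+85+135+181 = 878; mod 256 = 110 → 6e.
Outer input = (K'⊕opad) ∥ inner = e4 5c 5c 5c 5c 5c 5c ∥ 6e.
Outer hash (tag): sum = 228+92+92+92+92+92+92+110 = 890; mod 256 = 122 → 7a.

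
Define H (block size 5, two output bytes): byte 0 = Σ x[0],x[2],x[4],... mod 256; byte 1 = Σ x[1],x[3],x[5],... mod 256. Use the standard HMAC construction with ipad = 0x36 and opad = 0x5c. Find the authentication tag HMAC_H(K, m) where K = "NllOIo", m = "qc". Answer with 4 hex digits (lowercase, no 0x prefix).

Key "NllOIo" = 4e 6c 6c 4f 49 6f is 6 bytes > B = 5, so hash it first: H(key) = 03 2a, then zero-pad to 5 bytes: K' = 03 2a 00 00 00.
K' ⊕ ipad = 35 1c 36 36 36.  K' ⊕ opad = 5f 76 5c 5c 5c.
Inner input = (K'⊕ipad) ∥ m = 35 1c 36 36 36 ∥ 71 63.
Inner hash: even-index sum = 260 mod 256 = 4; odd-index sum = 195 mod 256 = 195 → 04 c3.
Outer input = (K'⊕opad) ∥ inner = 5f 76 5c 5c 5c ∥ 04 c3.
Outer hash (tag): even-index sum = 474 mod 256 = 218; odd-index sum = 214 mod 256 = 214 → da d6.

dad6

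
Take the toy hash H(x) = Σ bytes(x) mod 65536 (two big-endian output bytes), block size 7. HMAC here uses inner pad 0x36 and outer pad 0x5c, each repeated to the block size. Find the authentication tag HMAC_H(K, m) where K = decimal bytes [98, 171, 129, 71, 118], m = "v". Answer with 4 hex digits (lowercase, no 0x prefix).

Key decimal bytes [98, 171, 129, 71, 118] = 62 ab 81 47 76 is 5 bytes ≤ B = 7; zero-pad to 7 bytes: K' = 62 ab 81 47 76 00 00.
K' ⊕ ipad = 54 9d b7 71 40 36 36.  K' ⊕ opad = 3e f7 dd 1b 2a 5c 5c.
Inner input = (K'⊕ipad) ∥ m = 54 9d b7 71 40 36 36 ∥ 76.
Inner hash: sum = 84+157+183+113+64+54+54+118 = 827 → 03 3b.
Outer input = (K'⊕opad) ∥ inner = 3e f7 dd 1b 2a 5c 5c ∥ 03 3b.
Outer hash (tag): sum = 62+247+221+27+42+92+92+3+59 = 845 → 03 4d.

034d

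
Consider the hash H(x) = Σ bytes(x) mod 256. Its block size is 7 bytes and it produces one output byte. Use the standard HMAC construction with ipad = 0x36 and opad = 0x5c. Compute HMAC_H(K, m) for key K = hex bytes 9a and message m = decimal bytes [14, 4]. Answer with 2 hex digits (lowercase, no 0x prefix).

Key hex bytes 9a is 1 byte ≤ B = 7; zero-pad to 7 bytes: K' = 9a 00 00 00 00 00 00.
K' ⊕ ipad = ac 36 36 36 36 36 36.  K' ⊕ opad = c6 5c 5c 5c 5c 5c 5c.
Inner input = (K'⊕ipad) ∥ m = ac 36 36 36 36 36 36 ∥ 0e 04.
Inner hash: sum = 172+54+54+54+54+54+54+14+4 = 514; mod 256 = 2 → 02.
Outer input = (K'⊕opad) ∥ inner = c6 5c 5c 5c 5c 5c 5c ∥ 02.
Outer hash (tag): sum = 198+92+92+92+92+92+92+2 = 752; mod 256 = 240 → f0.

f0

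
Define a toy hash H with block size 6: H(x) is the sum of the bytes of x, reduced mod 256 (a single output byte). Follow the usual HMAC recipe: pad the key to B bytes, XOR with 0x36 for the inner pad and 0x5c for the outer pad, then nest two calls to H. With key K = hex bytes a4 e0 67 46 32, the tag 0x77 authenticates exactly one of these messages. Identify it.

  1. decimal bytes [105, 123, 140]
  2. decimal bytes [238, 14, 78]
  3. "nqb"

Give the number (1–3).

Key hex bytes a4 e0 67 46 32 is 5 bytes ≤ B = 6; zero-pad to 6 bytes: K' = a4 e0 67 46 32 00.
K' ⊕ ipad = 92 d6 51 70 04 36; K' ⊕ opad = f8 bc 3b 1a 6e 5c.
m1: inner = H(92 d6 51 70 04 36 69 7b 8c) = d3; tag = H(f8 bc 3b 1a 6e 5c d3) = a6
m2: inner = H(92 d6 51 70 04 36 ee 0e 4e) = ad; tag = H(f8 bc 3b 1a 6e 5c ad) = 80
m3: inner = H(92 d6 51 70 04 36 6e 71 62) = a4; tag = H(f8 bc 3b 1a 6e 5c a4) = 77 ← matches

3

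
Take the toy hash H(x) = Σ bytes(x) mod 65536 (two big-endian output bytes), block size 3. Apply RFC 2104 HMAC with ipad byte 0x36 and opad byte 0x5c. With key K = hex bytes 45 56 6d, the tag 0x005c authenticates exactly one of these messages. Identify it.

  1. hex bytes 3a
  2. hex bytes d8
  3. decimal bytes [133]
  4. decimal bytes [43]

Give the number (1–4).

Key hex bytes 45 56 6d is exactly B = 3 bytes: K' = 45 56 6d.
K' ⊕ ipad = 73 60 5b; K' ⊕ opad = 19 0a 31.
m1: inner = H(73 60 5b 3a) = 01 68; tag = H(19 0a 31 01 68) = 00bd
m2: inner = H(73 60 5b d8) = 02 06; tag = H(19 0a 31 02 06) = 005c ← matches
m3: inner = H(73 60 5b 85) = 01 b3; tag = H(19 0a 31 01 b3) = 0108
m4: inner = H(73 60 5b 2b) = 01 59; tag = H(19 0a 31 01 59) = 00ae

2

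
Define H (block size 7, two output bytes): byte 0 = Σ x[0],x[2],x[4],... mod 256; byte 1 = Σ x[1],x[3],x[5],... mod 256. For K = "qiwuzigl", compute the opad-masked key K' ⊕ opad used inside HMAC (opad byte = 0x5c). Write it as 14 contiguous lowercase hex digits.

Key "qiwuzigl" = 71 69 77 75 7a 69 67 6c is 8 bytes > B = 7, so hash it first: H(key) = c9 b3, then zero-pad to 7 bytes: K' = c9 b3 00 00 00 00 00.
XOR each byte with 0x5c: c9⊕5c=95, b3⊕5c=ef, 00⊕5c=5c, 00⊕5c=5c, 00⊕5c=5c, 00⊕5c=5c, 00⊕5c=5c.

95ef5c5c5c5c5c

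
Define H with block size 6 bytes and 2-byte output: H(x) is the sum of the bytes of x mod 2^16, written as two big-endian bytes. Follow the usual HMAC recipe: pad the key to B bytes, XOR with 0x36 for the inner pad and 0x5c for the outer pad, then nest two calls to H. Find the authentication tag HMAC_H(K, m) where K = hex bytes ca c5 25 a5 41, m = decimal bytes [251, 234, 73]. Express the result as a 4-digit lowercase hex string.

Key hex bytes ca c5 25 a5 41 is 5 bytes ≤ B = 6; zero-pad to 6 bytes: K' = ca c5 25 a5 41 00.
K' ⊕ ipad = fc f3 13 93 77 36.  K' ⊕ opad = 96 99 79 f9 1d 5c.
Inner input = (K'⊕ipad) ∥ m = fc f3 13 93 77 36 ∥ fb ea 49.
Inner hash: sum = 252+243+19+147+119+54+251+234+73 = 1392 → 05 70.
Outer input = (K'⊕opad) ∥ inner = 96 99 79 f9 1d 5c ∥ 05 70.
Outer hash (tag): sum = 150+153+121+249+29+92+5+112 = 911 → 03 8f.

038f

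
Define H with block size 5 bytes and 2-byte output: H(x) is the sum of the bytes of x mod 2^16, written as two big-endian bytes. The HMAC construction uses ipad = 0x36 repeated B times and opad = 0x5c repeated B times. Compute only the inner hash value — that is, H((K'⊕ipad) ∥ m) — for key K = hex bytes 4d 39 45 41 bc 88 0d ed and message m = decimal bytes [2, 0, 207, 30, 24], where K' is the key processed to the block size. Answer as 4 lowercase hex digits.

025a

Key hex bytes 4d 39 45 41 bc 88 0d ed is 8 bytes > B = 5, so hash it first: H(key) = 03 4a, then zero-pad to 5 bytes: K' = 03 4a 00 00 00.
K' ⊕ ipad = 35 7c 36 36 36.
Inner input = 35 7c 36 36 36 ∥ 02 00 cf 1e 18.
Inner hash: sum = 53+124+54+54+54+2+0+207+30+24 = 602 → 02 5a.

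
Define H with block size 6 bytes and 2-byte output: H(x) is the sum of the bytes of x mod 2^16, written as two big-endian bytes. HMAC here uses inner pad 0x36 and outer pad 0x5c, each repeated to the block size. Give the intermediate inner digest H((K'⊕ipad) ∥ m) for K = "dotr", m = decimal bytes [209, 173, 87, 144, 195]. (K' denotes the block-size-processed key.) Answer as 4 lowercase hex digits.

04c5

Key "dotr" = 64 6f 74 72 is 4 bytes ≤ B = 6; zero-pad to 6 bytes: K' = 64 6f 74 72 00 00.
K' ⊕ ipad = 52 59 42 44 36 36.
Inner input = 52 59 42 44 36 36 ∥ d1 ad 57 90 c3.
Inner hash: sum = 82+89+66+68+54+54+209+173+87+144+195 = 1221 → 04 c5.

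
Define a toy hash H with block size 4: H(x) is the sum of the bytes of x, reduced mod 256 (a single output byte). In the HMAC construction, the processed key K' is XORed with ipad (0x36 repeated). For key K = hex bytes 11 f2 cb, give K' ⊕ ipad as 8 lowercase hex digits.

27c4fd36

Key hex bytes 11 f2 cb is 3 bytes ≤ B = 4; zero-pad to 4 bytes: K' = 11 f2 cb 00.
XOR each byte with 0x36: 11⊕36=27, f2⊕36=c4, cb⊕36=fd, 00⊕36=36.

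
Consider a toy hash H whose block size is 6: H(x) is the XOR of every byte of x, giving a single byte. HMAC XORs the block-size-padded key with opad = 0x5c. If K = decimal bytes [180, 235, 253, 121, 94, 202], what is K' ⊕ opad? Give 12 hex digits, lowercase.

Key decimal bytes [180, 235, 253, 121, 94, 202] = b4 eb fd 79 5e ca is exactly B = 6 bytes: K' = b4 eb fd 79 5e ca.
XOR each byte with 0x5c: b4⊕5c=e8, eb⊕5c=b7, fd⊕5c=a1, 79⊕5c=25, 5e⊕5c=02, ca⊕5c=96.

e8b7a1250296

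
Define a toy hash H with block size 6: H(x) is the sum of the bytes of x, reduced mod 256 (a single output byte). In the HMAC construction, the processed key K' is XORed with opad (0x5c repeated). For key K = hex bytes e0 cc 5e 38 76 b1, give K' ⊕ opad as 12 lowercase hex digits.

bc9002642aed

Key hex bytes e0 cc 5e 38 76 b1 is exactly B = 6 bytes: K' = e0 cc 5e 38 76 b1.
XOR each byte with 0x5c: e0⊕5c=bc, cc⊕5c=90, 5e⊕5c=02, 38⊕5c=64, 76⊕5c=2a, b1⊕5c=ed.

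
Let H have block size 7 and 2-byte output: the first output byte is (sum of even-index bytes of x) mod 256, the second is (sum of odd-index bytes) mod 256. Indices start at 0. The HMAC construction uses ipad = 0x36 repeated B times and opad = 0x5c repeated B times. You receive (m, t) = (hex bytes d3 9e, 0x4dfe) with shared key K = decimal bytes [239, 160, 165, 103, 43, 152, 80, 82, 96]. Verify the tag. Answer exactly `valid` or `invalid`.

Key decimal bytes [239, 160, 165, 103, 43, 152, 80, 82, 96] = ef a0 a5 67 2b 98 50 52 60 is 9 bytes > B = 7, so hash it first: H(key) = 6f f1, then zero-pad to 7 bytes: K' = 6f f1 00 00 00 00 00.
K' ⊕ ipad = 59 c7 36 36 36 36 36; K' ⊕ opad = 33 ad 5c 5c 5c 5c 5c.
Inner hash: even-index sum = 409 mod 256 = 153; odd-index sum = 518 mod 256 = 6 → 99 06.
Outer hash (recomputed tag): even-index sum = 333 mod 256 = 77; odd-index sum = 510 mod 256 = 254 → 4d fe.
Recomputed tag = 4dfe; claimed = 4dfe → match.

valid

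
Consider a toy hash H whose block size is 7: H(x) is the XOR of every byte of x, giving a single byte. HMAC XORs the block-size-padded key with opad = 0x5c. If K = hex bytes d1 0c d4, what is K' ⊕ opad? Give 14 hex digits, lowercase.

8d50885c5c5c5c

Key hex bytes d1 0c d4 is 3 bytes ≤ B = 7; zero-pad to 7 bytes: K' = d1 0c d4 00 00 00 00.
XOR each byte with 0x5c: d1⊕5c=8d, 0c⊕5c=50, d4⊕5c=88, 00⊕5c=5c, 00⊕5c=5c, 00⊕5c=5c, 00⊕5c=5c.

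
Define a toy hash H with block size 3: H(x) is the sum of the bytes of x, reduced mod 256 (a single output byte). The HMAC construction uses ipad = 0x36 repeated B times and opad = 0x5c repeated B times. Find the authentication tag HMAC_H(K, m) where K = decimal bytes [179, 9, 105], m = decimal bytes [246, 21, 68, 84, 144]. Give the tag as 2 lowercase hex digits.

Key decimal bytes [179, 9, 105] = b3 09 69 is exactly B = 3 bytes: K' = b3 09 69.
K' ⊕ ipad = 85 3f 5f.  K' ⊕ opad = ef 55 35.
Inner input = (K'⊕ipad) ∥ m = 85 3f 5f ∥ f6 15 44 54 90.
Inner hash: sum = 133+63+95+246+21+68+84+144 = 854; mod 256 = 86 → 56.
Outer input = (K'⊕opad) ∥ inner = ef 55 35 ∥ 56.
Outer hash (tag): sum = 239+85+53+86 = 463; mod 256 = 207 → cf.

cf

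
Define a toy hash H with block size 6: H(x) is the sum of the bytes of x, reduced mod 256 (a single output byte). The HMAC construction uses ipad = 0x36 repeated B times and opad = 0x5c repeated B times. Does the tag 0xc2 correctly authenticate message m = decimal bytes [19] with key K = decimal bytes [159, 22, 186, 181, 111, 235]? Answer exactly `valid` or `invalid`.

invalid

Key decimal bytes [159, 22, 186, 181, 111, 235] = 9f 16 ba b5 6f eb is exactly B = 6 bytes: K' = 9f 16 ba b5 6f eb.
K' ⊕ ipad = a9 20 8c 83 59 dd; K' ⊕ opad = c3 4a e6 e9 33 b7.
Inner hash: sum = 169+32+140+131+89+221+19 = 801; mod 256 = 33 → 21.
Outer hash (recomputed tag): sum = 195+74+230+233+51+183+33 = 999; mod 256 = 231 → e7.
Recomputed tag = e7; claimed = c2 → mismatch.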